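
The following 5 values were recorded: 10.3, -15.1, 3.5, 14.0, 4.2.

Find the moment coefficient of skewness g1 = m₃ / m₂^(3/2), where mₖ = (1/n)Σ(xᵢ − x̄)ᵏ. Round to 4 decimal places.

-0.9481

x̄ = (10.3 - 15.1 + 3.5 + 14.0 + 4.2) / 5 = 3.3800
deviations (xᵢ − x̄): 6.9200, -18.4800, 0.1200, 10.6200, 0.8200
Σ(xᵢ − x̄)² = 502.8680 ⇒ m₂ = 502.8680/5 = 100.57360
Σ(xᵢ − x̄)³ = -4781.4149 ⇒ m₃ = -4781.4149/5 = -956.28298
m₂^(3/2) = 100.57360^(1.5) = 1008.61633
g1 = m₃ / m₂^(3/2) = -956.28298 / 1008.61633 ≈ -0.9481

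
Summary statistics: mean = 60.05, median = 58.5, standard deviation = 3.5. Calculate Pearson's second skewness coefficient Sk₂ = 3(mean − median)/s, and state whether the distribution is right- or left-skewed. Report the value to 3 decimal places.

Sk₂ = 3(60.05 − 58.5) / 3.5 = 3 × 1.5500 / 3.5
    = 4.6500 / 3.5 ≈ 1.329
Sk₂ > 0 ⇒ mean > median ⇒ right-skewed (positive skew).

1.329, right-skewed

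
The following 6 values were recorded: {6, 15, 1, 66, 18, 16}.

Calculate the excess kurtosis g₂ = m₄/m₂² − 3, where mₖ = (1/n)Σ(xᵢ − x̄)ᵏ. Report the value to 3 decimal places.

0.683

x̄ = 20.3333
Σ(xᵢ − x̄)² = 2717.3333 ⇒ m₂ = 452.88889
Σ(xᵢ − x̄)⁴ = 4532187.1111 ⇒ m₄ = 755364.51852
m₂² = 205108.34568
g₂ = m₄/m₂² − 3 = 3.68276 − 3 ≈ 0.683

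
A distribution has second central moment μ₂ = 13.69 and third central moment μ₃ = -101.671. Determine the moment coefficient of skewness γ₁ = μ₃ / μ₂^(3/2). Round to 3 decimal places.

σ = √μ₂ = √13.69 = 3.70000
σ³ = μ₂^(3/2) = 50.65300
γ₁ = μ₃/σ³ = -101.671 / 50.65300 ≈ -2.007

-2.007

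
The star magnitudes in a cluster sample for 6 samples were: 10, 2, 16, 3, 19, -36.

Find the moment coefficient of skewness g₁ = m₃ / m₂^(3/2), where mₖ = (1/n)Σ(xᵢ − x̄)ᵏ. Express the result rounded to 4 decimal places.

-1.3403

x̄ = (10 + 2 + 16 + 3 + 19 - 36) / 6 = 2.3333
deviations (xᵢ − x̄): 7.6667, -0.3333, 13.6667, 0.6667, 16.6667, -38.3333
Σ(xᵢ − x̄)² = 1993.3333 ⇒ m₂ = 1993.3333/6 = 332.22222
Σ(xᵢ − x̄)³ = -48695.5556 ⇒ m₃ = -48695.5556/6 = -8115.92593
m₂^(3/2) = 332.22222^(1.5) = 6055.40254
g₁ = m₃ / m₂^(3/2) = -8115.92593 / 6055.40254 ≈ -1.3403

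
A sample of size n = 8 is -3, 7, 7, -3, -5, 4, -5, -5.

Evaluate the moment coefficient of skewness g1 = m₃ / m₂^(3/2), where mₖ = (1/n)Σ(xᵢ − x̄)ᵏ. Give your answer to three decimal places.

x̄ = (-3 + 7 + 7 - 3 - 5 + 4 - 5 - 5) / 8 = -0.3750
deviations (xᵢ − x̄): -2.6250, 7.3750, 7.3750, -2.6250, -4.6250, 4.3750, -4.6250, -4.6250
Σ(xᵢ − x̄)² = 205.8750 ⇒ m₂ = 205.8750/8 = 25.73438
Σ(xᵢ − x̄)³ = 553.0313 ⇒ m₃ = 553.0313/8 = 69.12891
m₂^(3/2) = 25.73438^(1.5) = 130.54806
g1 = m₃ / m₂^(3/2) = 69.12891 / 130.54806 ≈ 0.530

0.530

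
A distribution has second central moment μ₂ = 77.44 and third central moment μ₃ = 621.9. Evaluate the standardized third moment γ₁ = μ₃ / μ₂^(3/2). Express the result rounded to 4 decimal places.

0.9126

σ = √μ₂ = √77.44 = 8.80000
σ³ = μ₂^(3/2) = 681.47200
γ₁ = μ₃/σ³ = 621.9 / 681.47200 ≈ 0.9126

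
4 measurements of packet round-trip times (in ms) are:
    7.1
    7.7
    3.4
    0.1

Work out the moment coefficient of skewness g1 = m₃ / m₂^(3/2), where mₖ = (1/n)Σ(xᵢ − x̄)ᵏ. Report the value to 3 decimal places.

x̄ = (7.1 + 7.7 + 3.4 + 0.1) / 4 = 4.5750
deviations (xᵢ − x̄): 2.5250, 3.1250, -1.1750, -4.4750
Σ(xᵢ − x̄)² = 37.5475 ⇒ m₂ = 37.5475/4 = 9.38688
Σ(xᵢ − x̄)³ = -44.6209 ⇒ m₃ = -44.6209/4 = -11.15522
m₂^(3/2) = 9.38688^(1.5) = 28.75951
g1 = m₃ / m₂^(3/2) = -11.15522 / 28.75951 ≈ -0.388

-0.388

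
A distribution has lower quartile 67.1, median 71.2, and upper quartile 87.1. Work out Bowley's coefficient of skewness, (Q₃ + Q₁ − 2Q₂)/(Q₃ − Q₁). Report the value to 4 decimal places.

numerator: Q₃ + Q₁ − 2Q₂ = 87.1 + 67.1 − 2×71.2 = 11.8000
denominator: Q₃ − Q₁ = 87.1 − 67.1 = 20.0000
Bowley skewness = 11.8000 / 20.0000 ≈ 0.5900

0.5900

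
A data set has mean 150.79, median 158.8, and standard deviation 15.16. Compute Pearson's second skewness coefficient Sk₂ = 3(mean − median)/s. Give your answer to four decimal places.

-1.5851

Sk₂ = 3(150.79 − 158.8) / 15.16 = 3 × -8.0100 / 15.16
    = -24.0300 / 15.16 ≈ -1.5851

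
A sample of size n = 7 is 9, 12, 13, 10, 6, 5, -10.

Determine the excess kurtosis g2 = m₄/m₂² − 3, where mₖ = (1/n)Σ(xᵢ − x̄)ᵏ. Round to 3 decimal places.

0.972

x̄ = 6.4286
Σ(xᵢ − x̄)² = 365.7143 ⇒ m₂ = 52.24490
Σ(xᵢ − x̄)⁴ = 75883.8834 ⇒ m₄ = 10840.55477
m₂² = 2729.52936
g2 = m₄/m₂² − 3 = 3.97158 − 3 ≈ 0.972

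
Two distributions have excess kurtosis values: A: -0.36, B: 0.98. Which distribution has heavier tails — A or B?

Higher excess kurtosis ⇒ heavier tails relative to the normal distribution.
-0.36 vs 0.98: the larger is 0.98, so B has heavier tails. (B is leptokurtic — heavier-than-normal tails; the other is platykurtic.)

B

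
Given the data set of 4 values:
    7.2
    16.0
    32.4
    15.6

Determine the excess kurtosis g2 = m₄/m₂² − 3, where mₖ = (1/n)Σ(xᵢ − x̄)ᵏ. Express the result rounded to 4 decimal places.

x̄ = 17.8000
Σ(xᵢ − x̄)² = 333.6000 ⇒ m₂ = 83.40000
Σ(xᵢ − x̄)⁴ = 58095.8784 ⇒ m₄ = 14523.96960
m₂² = 6955.56000
g2 = m₄/m₂² − 3 = 2.08811 − 3 ≈ -0.9119

-0.9119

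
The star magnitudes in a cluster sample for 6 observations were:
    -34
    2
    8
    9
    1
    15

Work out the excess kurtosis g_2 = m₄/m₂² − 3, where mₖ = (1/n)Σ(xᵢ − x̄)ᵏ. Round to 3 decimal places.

0.638

x̄ = 0.1667
Σ(xᵢ − x̄)² = 1530.8333 ⇒ m₂ = 255.13889
Σ(xᵢ − x̄)⁴ = 1421009.4861 ⇒ m₄ = 236834.91435
m₂² = 65095.85262
g_2 = m₄/m₂² − 3 = 3.63825 − 3 ≈ 0.638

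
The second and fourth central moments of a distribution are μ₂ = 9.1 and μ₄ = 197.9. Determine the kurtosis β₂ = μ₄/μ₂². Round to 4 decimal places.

2.3898

μ₂² = 9.1² = 82.81000
μ₄/μ₂² = 197.9 / 82.81000 = 2.38981
β₂ ≈ 2.3898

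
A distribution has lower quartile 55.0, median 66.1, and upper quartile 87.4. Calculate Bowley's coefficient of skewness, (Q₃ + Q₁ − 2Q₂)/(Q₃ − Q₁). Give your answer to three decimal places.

0.315

numerator: Q₃ + Q₁ − 2Q₂ = 87.4 + 55.0 − 2×66.1 = 10.2000
denominator: Q₃ − Q₁ = 87.4 − 55.0 = 32.4000
Bowley skewness = 10.2000 / 32.4000 ≈ 0.315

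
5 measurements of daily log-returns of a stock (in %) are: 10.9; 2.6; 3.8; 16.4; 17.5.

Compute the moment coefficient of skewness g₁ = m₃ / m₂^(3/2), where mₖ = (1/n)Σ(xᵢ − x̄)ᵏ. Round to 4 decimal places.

x̄ = (10.9 + 2.6 + 3.8 + 16.4 + 17.5) / 5 = 10.2400
deviations (xᵢ − x̄): 0.6600, -7.6400, -6.4400, 6.1600, 7.2600
Σ(xᵢ − x̄)² = 190.9320 ⇒ m₂ = 190.9320/5 = 38.18640
Σ(xᵢ − x̄)³ = -96.3442 ⇒ m₃ = -96.3442/5 = -19.26883
m₂^(3/2) = 38.18640^(1.5) = 235.97341
g₁ = m₃ / m₂^(3/2) = -19.26883 / 235.97341 ≈ -0.0817

-0.0817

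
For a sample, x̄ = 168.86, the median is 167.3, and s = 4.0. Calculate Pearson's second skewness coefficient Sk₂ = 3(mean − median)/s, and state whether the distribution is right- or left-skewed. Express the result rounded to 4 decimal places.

Sk₂ = 3(168.86 − 167.3) / 4.0 = 3 × 1.5600 / 4.0
    = 4.6800 / 4.0 ≈ 1.1700
Sk₂ > 0 ⇒ mean > median ⇒ right-skewed (positive skew).

1.1700, right-skewed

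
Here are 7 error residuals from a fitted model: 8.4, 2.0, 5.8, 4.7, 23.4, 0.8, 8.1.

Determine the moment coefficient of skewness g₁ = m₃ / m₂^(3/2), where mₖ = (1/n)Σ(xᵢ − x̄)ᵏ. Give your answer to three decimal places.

x̄ = (8.4 + 2.0 + 5.8 + 4.7 + 23.4 + 0.8 + 8.1) / 7 = 7.6000
deviations (xᵢ − x̄): 0.8000, -5.6000, -1.8000, -2.9000, 15.8000, -6.8000, 0.5000
Σ(xᵢ − x̄)² = 339.7800 ⇒ m₂ = 339.7800/7 = 48.54000
Σ(xᵢ − x̄)³ = 3424.6800 ⇒ m₃ = 3424.6800/7 = 489.24000
m₂^(3/2) = 48.54000^(1.5) = 338.18135
g₁ = m₃ / m₂^(3/2) = 489.24000 / 338.18135 ≈ 1.447

1.447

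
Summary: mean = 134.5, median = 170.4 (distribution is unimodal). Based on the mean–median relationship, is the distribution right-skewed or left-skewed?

mean − median = 134.5 − 170.4 = -35.9
mean < median ⇒ the longer tail is on the left ⇒ left-skewed (negatively skewed).

left-skewed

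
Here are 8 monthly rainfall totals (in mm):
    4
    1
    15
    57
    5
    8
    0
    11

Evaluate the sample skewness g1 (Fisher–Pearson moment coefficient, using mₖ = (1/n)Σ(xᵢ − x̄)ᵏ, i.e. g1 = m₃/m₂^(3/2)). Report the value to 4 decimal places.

1.9559

x̄ = (4 + 1 + 15 + 57 + 5 + 8 + 0 + 11) / 8 = 12.6250
deviations (xᵢ − x̄): -8.6250, -11.6250, 2.3750, 44.3750, -7.6250, -4.6250, -12.6250, -1.6250
Σ(xᵢ − x̄)² = 2425.8750 ⇒ m₂ = 2425.8750/8 = 303.23438
Σ(xᵢ − x̄)³ = 82622.5313 ⇒ m₃ = 82622.5313/8 = 10327.81641
m₂^(3/2) = 303.23438^(1.5) = 5280.41004
g1 = m₃ / m₂^(3/2) = 10327.81641 / 5280.41004 ≈ 1.9559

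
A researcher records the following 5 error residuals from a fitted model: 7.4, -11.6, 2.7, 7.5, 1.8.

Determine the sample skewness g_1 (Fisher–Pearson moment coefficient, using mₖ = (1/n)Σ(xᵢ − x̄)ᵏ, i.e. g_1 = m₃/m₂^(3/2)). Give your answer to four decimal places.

-1.0969

x̄ = (7.4 - 11.6 + 2.7 + 7.5 + 1.8) / 5 = 1.5600
deviations (xᵢ − x̄): 5.8400, -13.1600, 1.1400, 5.9400, 0.2400
Σ(xᵢ − x̄)² = 243.9320 ⇒ m₂ = 243.9320/5 = 48.78640
Σ(xᵢ − x̄)³ = -1868.8658 ⇒ m₃ = -1868.8658/5 = -373.77317
m₂^(3/2) = 48.78640^(1.5) = 340.75965
g_1 = m₃ / m₂^(3/2) = -373.77317 / 340.75965 ≈ -1.0969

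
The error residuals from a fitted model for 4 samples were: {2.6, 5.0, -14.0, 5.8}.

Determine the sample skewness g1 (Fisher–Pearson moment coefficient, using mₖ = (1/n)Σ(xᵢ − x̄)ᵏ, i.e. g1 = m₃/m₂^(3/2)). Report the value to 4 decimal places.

-1.0836

x̄ = (2.6 + 5.0 - 14.0 + 5.8) / 4 = -0.1500
deviations (xᵢ − x̄): 2.7500, 5.1500, -13.8500, 5.9500
Σ(xᵢ − x̄)² = 261.3100 ⇒ m₂ = 261.3100/4 = 65.32750
Σ(xᵢ − x̄)³ = -2288.7090 ⇒ m₃ = -2288.7090/4 = -572.17725
m₂^(3/2) = 65.32750^(1.5) = 528.01232
g1 = m₃ / m₂^(3/2) = -572.17725 / 528.01232 ≈ -1.0836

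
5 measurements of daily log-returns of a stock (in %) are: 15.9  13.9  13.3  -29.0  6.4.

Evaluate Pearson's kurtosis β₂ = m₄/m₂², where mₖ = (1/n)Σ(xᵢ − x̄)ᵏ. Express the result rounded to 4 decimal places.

x̄ = 4.1000
Σ(xᵢ − x̄)² = 1420.8200 ⇒ m₂ = 284.16400
Σ(xᵢ − x̄)⁴ = 1236164.6450 ⇒ m₄ = 247232.92900
m₂² = 80749.17890
β₂ = m₄/m₂² = 247232.92900 / 80749.17890 ≈ 3.0617

3.0617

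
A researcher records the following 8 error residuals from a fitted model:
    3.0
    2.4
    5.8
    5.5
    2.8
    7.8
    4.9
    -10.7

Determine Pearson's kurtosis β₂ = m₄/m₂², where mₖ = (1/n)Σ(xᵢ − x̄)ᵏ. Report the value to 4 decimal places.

x̄ = 2.6875
Σ(xᵢ − x̄)² = 228.0487 ⇒ m₂ = 28.50609
Σ(xᵢ − x̄)⁴ = 32985.2340 ⇒ m₄ = 4123.15426
m₂² = 812.59738
β₂ = m₄/m₂² = 4123.15426 / 812.59738 ≈ 5.0740

5.0740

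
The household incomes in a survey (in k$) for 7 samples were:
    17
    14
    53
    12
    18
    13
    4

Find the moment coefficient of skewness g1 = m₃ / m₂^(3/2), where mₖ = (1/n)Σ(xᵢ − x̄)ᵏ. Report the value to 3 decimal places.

x̄ = (17 + 14 + 53 + 12 + 18 + 13 + 4) / 7 = 18.7143
deviations (xᵢ − x̄): -1.7143, -4.7143, 34.2857, -6.7143, -0.7143, -5.7143, -14.7143
Σ(xᵢ − x̄)² = 1495.4286 ⇒ m₂ = 1495.4286/7 = 213.63265
Σ(xᵢ − x̄)³ = 36517.9592 ⇒ m₃ = 36517.9592/7 = 5216.85131
m₂^(3/2) = 213.63265^(1.5) = 3122.49284
g1 = m₃ / m₂^(3/2) = 5216.85131 / 3122.49284 ≈ 1.671

1.671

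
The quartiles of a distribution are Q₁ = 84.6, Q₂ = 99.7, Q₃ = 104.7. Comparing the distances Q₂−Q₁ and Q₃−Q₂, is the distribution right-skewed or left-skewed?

left-skewed

Q₂ − Q₁ = 15.1;  Q₃ − Q₂ = 5.0
Q₂ − Q₁ > Q₃ − Q₂ ⇒ the lower half is more spread out ⇒ left-skewed.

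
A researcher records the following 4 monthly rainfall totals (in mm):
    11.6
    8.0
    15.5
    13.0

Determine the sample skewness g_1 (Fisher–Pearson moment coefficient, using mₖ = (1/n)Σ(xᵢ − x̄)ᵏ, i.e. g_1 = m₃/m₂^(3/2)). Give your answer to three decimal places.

x̄ = (11.6 + 8.0 + 15.5 + 13.0) / 4 = 12.0250
deviations (xᵢ − x̄): -0.4250, -4.0250, 3.4750, 0.9750
Σ(xᵢ − x̄)² = 29.4075 ⇒ m₂ = 29.4075/4 = 7.35188
Σ(xᵢ − x̄)³ = -22.3946 ⇒ m₃ = -22.3946/4 = -5.59866
m₂^(3/2) = 7.35188^(1.5) = 19.93412
g_1 = m₃ / m₂^(3/2) = -5.59866 / 19.93412 ≈ -0.281

-0.281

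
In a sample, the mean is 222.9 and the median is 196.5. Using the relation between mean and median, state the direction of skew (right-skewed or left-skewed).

mean − median = 222.9 − 196.5 = 26.4
mean > median ⇒ the longer tail is on the right ⇒ right-skewed (positively skewed).

right-skewed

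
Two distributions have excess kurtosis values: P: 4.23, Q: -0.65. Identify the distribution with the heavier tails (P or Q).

Higher excess kurtosis ⇒ heavier tails relative to the normal distribution.
4.23 vs -0.65: the larger is 4.23, so P has heavier tails. (P is leptokurtic — heavier-than-normal tails; the other is platykurtic.)

P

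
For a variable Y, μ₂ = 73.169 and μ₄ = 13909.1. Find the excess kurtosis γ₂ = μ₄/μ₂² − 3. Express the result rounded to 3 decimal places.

-0.402

μ₂² = 73.169² = 5353.70256
μ₄/μ₂² = 13909.1 / 5353.70256 = 2.59803
γ₂ = 2.59803 − 3 ≈ -0.402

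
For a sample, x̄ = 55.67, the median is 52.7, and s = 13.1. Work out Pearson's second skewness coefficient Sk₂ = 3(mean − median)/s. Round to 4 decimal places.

Sk₂ = 3(55.67 − 52.7) / 13.1 = 3 × 2.9700 / 13.1
    = 8.9100 / 13.1 ≈ 0.6802

0.6802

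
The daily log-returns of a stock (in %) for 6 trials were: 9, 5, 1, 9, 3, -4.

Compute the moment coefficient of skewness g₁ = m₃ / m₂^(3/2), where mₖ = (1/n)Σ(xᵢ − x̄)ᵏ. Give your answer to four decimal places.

-0.3979

x̄ = (9 + 5 + 1 + 9 + 3 - 4) / 6 = 3.8333
deviations (xᵢ − x̄): 5.1667, 1.1667, -2.8333, 5.1667, -0.8333, -7.8333
Σ(xᵢ − x̄)² = 124.8333 ⇒ m₂ = 124.8333/6 = 20.80556
Σ(xᵢ − x̄)³ = -226.5556 ⇒ m₃ = -226.5556/6 = -37.75926
m₂^(3/2) = 20.80556^(1.5) = 94.90060
g₁ = m₃ / m₂^(3/2) = -37.75926 / 94.90060 ≈ -0.3979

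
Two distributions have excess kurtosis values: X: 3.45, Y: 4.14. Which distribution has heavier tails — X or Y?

Higher excess kurtosis ⇒ heavier tails relative to the normal distribution.
3.45 vs 4.14: the larger is 4.14, so Y has heavier tails.

Y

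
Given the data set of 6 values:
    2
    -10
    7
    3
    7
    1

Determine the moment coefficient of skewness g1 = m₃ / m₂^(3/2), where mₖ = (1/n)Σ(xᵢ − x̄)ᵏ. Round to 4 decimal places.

-1.1507

x̄ = (2 - 10 + 7 + 3 + 7 + 1) / 6 = 1.6667
deviations (xᵢ − x̄): 0.3333, -11.6667, 5.3333, 1.3333, 5.3333, -0.6667
Σ(xᵢ − x̄)² = 195.3333 ⇒ m₂ = 195.3333/6 = 32.55556
Σ(xᵢ − x̄)³ = -1282.4444 ⇒ m₃ = -1282.4444/6 = -213.74074
m₂^(3/2) = 32.55556^(1.5) = 185.75378
g1 = m₃ / m₂^(3/2) = -213.74074 / 185.75378 ≈ -1.1507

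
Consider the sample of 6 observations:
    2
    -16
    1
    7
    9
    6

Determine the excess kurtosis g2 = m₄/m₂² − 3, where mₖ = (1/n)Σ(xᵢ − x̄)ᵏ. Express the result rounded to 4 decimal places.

x̄ = 1.5000
Σ(xᵢ − x̄)² = 413.5000 ⇒ m₂ = 68.91667
Σ(xᵢ − x̄)⁴ = 98278.3750 ⇒ m₄ = 16379.72917
m₂² = 4749.50694
g2 = m₄/m₂² − 3 = 3.44872 − 3 ≈ 0.4487

0.4487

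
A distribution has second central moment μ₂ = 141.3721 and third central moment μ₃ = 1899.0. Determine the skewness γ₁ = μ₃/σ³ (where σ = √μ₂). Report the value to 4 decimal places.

1.1297

σ = √μ₂ = √141.3721 = 11.89000
σ³ = μ₂^(3/2) = 1680.91427
γ₁ = μ₃/σ³ = 1899.0 / 1680.91427 ≈ 1.1297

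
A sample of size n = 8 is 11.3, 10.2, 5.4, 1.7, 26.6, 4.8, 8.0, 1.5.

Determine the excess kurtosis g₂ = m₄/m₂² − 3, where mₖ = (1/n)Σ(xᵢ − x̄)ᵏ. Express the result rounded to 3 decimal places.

1.155

x̄ = 8.6875
Σ(xᵢ − x̄)² = 456.8488 ⇒ m₂ = 57.10609
Σ(xᵢ − x̄)⁴ = 108399.5405 ⇒ m₄ = 13549.94257
m₂² = 3261.10594
g₂ = m₄/m₂² − 3 = 4.15501 − 3 ≈ 1.155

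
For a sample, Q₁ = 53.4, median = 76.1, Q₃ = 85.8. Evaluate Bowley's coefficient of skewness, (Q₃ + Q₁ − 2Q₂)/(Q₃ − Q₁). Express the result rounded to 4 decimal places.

numerator: Q₃ + Q₁ − 2Q₂ = 85.8 + 53.4 − 2×76.1 = -13.0000
denominator: Q₃ − Q₁ = 85.8 − 53.4 = 32.4000
Bowley skewness = -13.0000 / 32.4000 ≈ -0.4012

-0.4012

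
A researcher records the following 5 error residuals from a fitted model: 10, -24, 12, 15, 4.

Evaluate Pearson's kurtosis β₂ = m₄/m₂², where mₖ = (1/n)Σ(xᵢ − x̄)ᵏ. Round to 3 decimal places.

x̄ = 3.4000
Σ(xᵢ − x̄)² = 1003.2000 ⇒ m₂ = 200.64000
Σ(xᵢ − x̄)⁴ = 589114.6560 ⇒ m₄ = 117822.93120
m₂² = 40256.40960
β₂ = m₄/m₂² = 117822.93120 / 40256.40960 ≈ 2.927

2.927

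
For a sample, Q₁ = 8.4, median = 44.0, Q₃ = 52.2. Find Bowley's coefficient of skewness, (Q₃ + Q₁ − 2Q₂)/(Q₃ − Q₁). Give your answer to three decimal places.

numerator: Q₃ + Q₁ − 2Q₂ = 52.2 + 8.4 − 2×44.0 = -27.4000
denominator: Q₃ − Q₁ = 52.2 − 8.4 = 43.8000
Bowley skewness = -27.4000 / 43.8000 ≈ -0.626

-0.626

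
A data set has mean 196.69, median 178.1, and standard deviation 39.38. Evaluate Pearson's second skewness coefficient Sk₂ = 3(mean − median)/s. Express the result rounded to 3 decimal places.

Sk₂ = 3(196.69 − 178.1) / 39.38 = 3 × 18.5900 / 39.38
    = 55.7700 / 39.38 ≈ 1.416

1.416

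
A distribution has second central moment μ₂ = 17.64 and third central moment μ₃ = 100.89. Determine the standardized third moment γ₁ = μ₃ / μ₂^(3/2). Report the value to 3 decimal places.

σ = √μ₂ = √17.64 = 4.20000
σ³ = μ₂^(3/2) = 74.08800
γ₁ = μ₃/σ³ = 100.89 / 74.08800 ≈ 1.362

1.362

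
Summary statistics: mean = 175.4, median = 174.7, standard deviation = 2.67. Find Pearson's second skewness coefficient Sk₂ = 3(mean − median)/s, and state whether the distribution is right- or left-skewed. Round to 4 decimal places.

0.7865, right-skewed

Sk₂ = 3(175.4 − 174.7) / 2.67 = 3 × 0.7000 / 2.67
    = 2.1000 / 2.67 ≈ 0.7865
Sk₂ > 0 ⇒ mean > median ⇒ right-skewed (positive skew).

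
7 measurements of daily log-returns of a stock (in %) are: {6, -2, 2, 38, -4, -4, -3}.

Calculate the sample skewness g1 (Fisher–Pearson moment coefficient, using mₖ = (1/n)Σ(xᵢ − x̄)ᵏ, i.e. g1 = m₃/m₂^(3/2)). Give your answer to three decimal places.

x̄ = (6 - 2 + 2 + 38 - 4 - 4 - 3) / 7 = 4.7143
deviations (xᵢ − x̄): 1.2857, -6.7143, -2.7143, 33.2857, -8.7143, -8.7143, -7.7143
Σ(xᵢ − x̄)² = 1373.4286 ⇒ m₂ = 1373.4286/7 = 196.20408
Σ(xᵢ − x̄)³ = 34775.3878 ⇒ m₃ = 34775.3878/7 = 4967.91254
m₂^(3/2) = 196.20408^(1.5) = 2748.28683
g1 = m₃ / m₂^(3/2) = 4967.91254 / 2748.28683 ≈ 1.808

1.808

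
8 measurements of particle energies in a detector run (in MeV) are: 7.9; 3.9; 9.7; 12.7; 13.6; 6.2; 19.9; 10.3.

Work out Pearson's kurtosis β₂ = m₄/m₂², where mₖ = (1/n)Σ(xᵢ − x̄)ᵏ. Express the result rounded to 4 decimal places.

2.7382

x̄ = 10.5250
Σ(xᵢ − x̄)² = 172.2950 ⇒ m₂ = 21.53687
Σ(xᵢ − x̄)⁴ = 10160.7835 ⇒ m₄ = 1270.09794
m₂² = 463.83698
β₂ = m₄/m₂² = 1270.09794 / 463.83698 ≈ 2.7382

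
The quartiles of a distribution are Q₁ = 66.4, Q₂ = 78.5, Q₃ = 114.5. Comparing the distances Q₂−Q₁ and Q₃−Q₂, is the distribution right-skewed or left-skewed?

right-skewed

Q₂ − Q₁ = 12.1;  Q₃ − Q₂ = 36.0
Q₃ − Q₂ > Q₂ − Q₁ ⇒ the upper half is more spread out ⇒ right-skewed.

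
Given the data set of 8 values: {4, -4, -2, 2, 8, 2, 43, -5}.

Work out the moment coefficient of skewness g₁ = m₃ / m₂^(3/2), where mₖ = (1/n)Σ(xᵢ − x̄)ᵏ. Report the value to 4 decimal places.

x̄ = (4 - 4 - 2 + 2 + 8 + 2 + 43 - 5) / 8 = 6.0000
deviations (xᵢ − x̄): -2.0000, -10.0000, -8.0000, -4.0000, 2.0000, -4.0000, 37.0000, -11.0000
Σ(xᵢ − x̄)² = 1694.0000 ⇒ m₂ = 1694.0000/8 = 211.75000
Σ(xᵢ − x̄)³ = 47682.0000 ⇒ m₃ = 47682.0000/8 = 5960.25000
m₂^(3/2) = 211.75000^(1.5) = 3081.30812
g₁ = m₃ / m₂^(3/2) = 5960.25000 / 3081.30812 ≈ 1.9343

1.9343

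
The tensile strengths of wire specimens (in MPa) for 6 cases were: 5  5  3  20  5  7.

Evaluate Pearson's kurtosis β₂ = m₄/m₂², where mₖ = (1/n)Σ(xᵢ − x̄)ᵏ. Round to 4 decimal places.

x̄ = 7.5000
Σ(xᵢ − x̄)² = 195.5000 ⇒ m₂ = 32.58333
Σ(xᵢ − x̄)⁴ = 24941.3750 ⇒ m₄ = 4156.89583
m₂² = 1061.67361
β₂ = m₄/m₂² = 4156.89583 / 1061.67361 ≈ 3.9154

3.9154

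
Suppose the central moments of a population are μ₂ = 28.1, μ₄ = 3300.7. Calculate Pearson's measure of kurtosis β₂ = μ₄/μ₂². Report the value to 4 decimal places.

4.1802

μ₂² = 28.1² = 789.61000
μ₄/μ₂² = 3300.7 / 789.61000 = 4.18016
β₂ ≈ 4.1802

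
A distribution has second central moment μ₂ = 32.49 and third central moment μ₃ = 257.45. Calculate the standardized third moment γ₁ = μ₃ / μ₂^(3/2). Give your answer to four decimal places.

1.3902

σ = √μ₂ = √32.49 = 5.70000
σ³ = μ₂^(3/2) = 185.19300
γ₁ = μ₃/σ³ = 257.45 / 185.19300 ≈ 1.3902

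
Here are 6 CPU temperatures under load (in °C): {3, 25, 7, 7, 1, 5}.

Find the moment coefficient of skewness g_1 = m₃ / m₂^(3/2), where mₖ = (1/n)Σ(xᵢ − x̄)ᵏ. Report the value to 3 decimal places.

1.496

x̄ = (3 + 25 + 7 + 7 + 1 + 5) / 6 = 8.0000
deviations (xᵢ − x̄): -5.0000, 17.0000, -1.0000, -1.0000, -7.0000, -3.0000
Σ(xᵢ − x̄)² = 374.0000 ⇒ m₂ = 374.0000/6 = 62.33333
Σ(xᵢ − x̄)³ = 4416.0000 ⇒ m₃ = 4416.0000/6 = 736.00000
m₂^(3/2) = 62.33333^(1.5) = 492.13078
g_1 = m₃ / m₂^(3/2) = 736.00000 / 492.13078 ≈ 1.496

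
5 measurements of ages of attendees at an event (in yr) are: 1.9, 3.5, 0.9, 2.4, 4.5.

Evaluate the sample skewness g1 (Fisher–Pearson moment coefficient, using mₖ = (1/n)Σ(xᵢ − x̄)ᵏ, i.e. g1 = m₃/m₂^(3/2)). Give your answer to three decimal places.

x̄ = (1.9 + 3.5 + 0.9 + 2.4 + 4.5) / 5 = 2.6400
deviations (xᵢ − x̄): -0.7400, 0.8600, -1.7400, -0.2400, 1.8600
Σ(xᵢ − x̄)² = 7.8320 ⇒ m₂ = 7.8320/5 = 1.56640
Σ(xᵢ − x̄)³ = 1.3838 ⇒ m₃ = 1.3838/5 = 0.27677
m₂^(3/2) = 1.56640^(1.5) = 1.96044
g1 = m₃ / m₂^(3/2) = 0.27677 / 1.96044 ≈ 0.141

0.141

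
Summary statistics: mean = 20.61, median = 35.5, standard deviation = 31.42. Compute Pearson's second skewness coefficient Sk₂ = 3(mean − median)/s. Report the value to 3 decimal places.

Sk₂ = 3(20.61 − 35.5) / 31.42 = 3 × -14.8900 / 31.42
    = -44.6700 / 31.42 ≈ -1.422

-1.422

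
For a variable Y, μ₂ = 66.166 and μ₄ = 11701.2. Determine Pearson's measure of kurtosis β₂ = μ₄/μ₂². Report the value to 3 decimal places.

μ₂² = 66.166² = 4377.93956
μ₄/μ₂² = 11701.2 / 4377.93956 = 2.67276
β₂ ≈ 2.673

2.673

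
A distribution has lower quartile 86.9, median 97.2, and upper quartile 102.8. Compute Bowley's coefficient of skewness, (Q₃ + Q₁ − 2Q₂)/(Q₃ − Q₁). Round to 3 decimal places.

-0.296

numerator: Q₃ + Q₁ − 2Q₂ = 102.8 + 86.9 − 2×97.2 = -4.7000
denominator: Q₃ − Q₁ = 102.8 − 86.9 = 15.9000
Bowley skewness = -4.7000 / 15.9000 ≈ -0.296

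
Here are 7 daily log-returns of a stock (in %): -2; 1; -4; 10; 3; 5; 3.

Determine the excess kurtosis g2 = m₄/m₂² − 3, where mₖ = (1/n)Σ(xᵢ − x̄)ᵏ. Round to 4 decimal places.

-0.6301

x̄ = 2.2857
Σ(xᵢ − x̄)² = 127.4286 ⇒ m₂ = 18.20408
Σ(xᵢ − x̄)⁴ = 5497.4111 ⇒ m₄ = 785.34444
m₂² = 331.38859
g2 = m₄/m₂² − 3 = 2.36986 − 3 ≈ -0.6301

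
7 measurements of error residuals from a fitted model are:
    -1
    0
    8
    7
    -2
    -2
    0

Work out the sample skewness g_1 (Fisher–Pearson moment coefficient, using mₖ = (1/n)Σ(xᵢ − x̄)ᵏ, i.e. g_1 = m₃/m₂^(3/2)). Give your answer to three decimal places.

x̄ = (-1 + 0 + 8 + 7 - 2 - 2 + 0) / 7 = 1.4286
deviations (xᵢ − x̄): -2.4286, -1.4286, 6.5714, 5.5714, -3.4286, -3.4286, -1.4286
Σ(xᵢ − x̄)² = 107.7143 ⇒ m₂ = 107.7143/7 = 15.38776
Σ(xᵢ − x̄)³ = 355.9592 ⇒ m₃ = 355.9592/7 = 50.85131
m₂^(3/2) = 15.38776^(1.5) = 60.36190
g_1 = m₃ / m₂^(3/2) = 50.85131 / 60.36190 ≈ 0.842

0.842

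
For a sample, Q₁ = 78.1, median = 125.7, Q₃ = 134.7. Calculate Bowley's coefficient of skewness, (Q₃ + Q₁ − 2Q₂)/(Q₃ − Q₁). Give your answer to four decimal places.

numerator: Q₃ + Q₁ − 2Q₂ = 134.7 + 78.1 − 2×125.7 = -38.6000
denominator: Q₃ − Q₁ = 134.7 − 78.1 = 56.6000
Bowley skewness = -38.6000 / 56.6000 ≈ -0.6820

-0.6820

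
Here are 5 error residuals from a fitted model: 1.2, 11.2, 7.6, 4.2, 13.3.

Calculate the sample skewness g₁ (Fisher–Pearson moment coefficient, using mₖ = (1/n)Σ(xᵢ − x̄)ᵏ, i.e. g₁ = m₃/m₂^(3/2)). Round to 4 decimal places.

-0.0928

x̄ = (1.2 + 11.2 + 7.6 + 4.2 + 13.3) / 5 = 7.5000
deviations (xᵢ − x̄): -6.3000, 3.7000, 0.1000, -3.3000, 5.8000
Σ(xᵢ − x̄)² = 97.9200 ⇒ m₂ = 97.9200/5 = 19.58400
Σ(xᵢ − x̄)³ = -40.2180 ⇒ m₃ = -40.2180/5 = -8.04360
m₂^(3/2) = 19.58400^(1.5) = 86.66667
g₁ = m₃ / m₂^(3/2) = -8.04360 / 86.66667 ≈ -0.0928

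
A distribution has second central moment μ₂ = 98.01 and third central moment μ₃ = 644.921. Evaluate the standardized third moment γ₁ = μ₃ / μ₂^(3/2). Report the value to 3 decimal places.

0.665

σ = √μ₂ = √98.01 = 9.90000
σ³ = μ₂^(3/2) = 970.29900
γ₁ = μ₃/σ³ = 644.921 / 970.29900 ≈ 0.665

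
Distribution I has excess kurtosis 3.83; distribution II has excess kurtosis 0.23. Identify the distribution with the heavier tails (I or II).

I

Higher excess kurtosis ⇒ heavier tails relative to the normal distribution.
3.83 vs 0.23: the larger is 3.83, so I has heavier tails.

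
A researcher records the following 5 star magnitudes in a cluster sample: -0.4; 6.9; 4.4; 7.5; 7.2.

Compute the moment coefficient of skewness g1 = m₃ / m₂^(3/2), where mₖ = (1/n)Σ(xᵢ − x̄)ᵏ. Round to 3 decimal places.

x̄ = (-0.4 + 6.9 + 4.4 + 7.5 + 7.2) / 5 = 5.1200
deviations (xᵢ − x̄): -5.5200, 1.7800, -0.7200, 2.3800, 2.0800
Σ(xᵢ − x̄)² = 44.1480 ⇒ m₂ = 44.1480/5 = 8.82960
Σ(xᵢ − x̄)³ = -140.4499 ⇒ m₃ = -140.4499/5 = -28.08998
m₂^(3/2) = 8.82960^(1.5) = 26.23684
g1 = m₃ / m₂^(3/2) = -28.08998 / 26.23684 ≈ -1.071

-1.071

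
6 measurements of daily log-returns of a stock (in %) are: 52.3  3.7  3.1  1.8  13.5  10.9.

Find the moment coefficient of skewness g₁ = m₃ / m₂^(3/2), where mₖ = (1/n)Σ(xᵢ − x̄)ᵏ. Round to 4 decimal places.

1.5619

x̄ = (52.3 + 3.7 + 3.1 + 1.8 + 13.5 + 10.9) / 6 = 14.2167
deviations (xᵢ − x̄): 38.0833, -10.5167, -11.1167, -12.4167, -0.7167, -3.3167
Σ(xᵢ − x̄)² = 1850.2083 ⇒ m₂ = 1850.2083/6 = 308.36806
Σ(xᵢ − x̄)³ = 50745.6706 ⇒ m₃ = 50745.6706/6 = 8457.61176
m₂^(3/2) = 308.36806^(1.5) = 5415.06998
g₁ = m₃ / m₂^(3/2) = 8457.61176 / 5415.06998 ≈ 1.5619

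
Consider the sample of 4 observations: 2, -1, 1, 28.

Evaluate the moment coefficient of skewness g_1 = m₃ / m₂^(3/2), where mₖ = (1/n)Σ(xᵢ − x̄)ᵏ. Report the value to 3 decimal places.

x̄ = (2 - 1 + 1 + 28) / 4 = 7.5000
deviations (xᵢ − x̄): -5.5000, -8.5000, -6.5000, 20.5000
Σ(xᵢ − x̄)² = 565.0000 ⇒ m₂ = 565.0000/4 = 141.25000
Σ(xᵢ − x̄)³ = 7560.0000 ⇒ m₃ = 7560.0000/4 = 1890.00000
m₂^(3/2) = 141.25000^(1.5) = 1678.73709
g_1 = m₃ / m₂^(3/2) = 1890.00000 / 1678.73709 ≈ 1.126

1.126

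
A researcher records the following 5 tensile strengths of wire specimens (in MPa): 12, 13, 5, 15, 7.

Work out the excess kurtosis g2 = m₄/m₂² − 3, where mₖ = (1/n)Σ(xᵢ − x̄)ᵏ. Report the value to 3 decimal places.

-1.536

x̄ = 10.4000
Σ(xᵢ − x̄)² = 71.2000 ⇒ m₂ = 14.24000
Σ(xᵢ − x̄)⁴ = 1483.9360 ⇒ m₄ = 296.78720
m₂² = 202.77760
g2 = m₄/m₂² − 3 = 1.46361 − 3 ≈ -1.536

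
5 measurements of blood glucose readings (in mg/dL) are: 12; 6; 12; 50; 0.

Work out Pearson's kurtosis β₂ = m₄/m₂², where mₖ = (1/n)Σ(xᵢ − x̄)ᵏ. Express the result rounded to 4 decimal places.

2.9623

x̄ = 16.0000
Σ(xᵢ − x̄)² = 1544.0000 ⇒ m₂ = 308.80000
Σ(xᵢ − x̄)⁴ = 1412384.0000 ⇒ m₄ = 282476.80000
m₂² = 95357.44000
β₂ = m₄/m₂² = 282476.80000 / 95357.44000 ≈ 2.9623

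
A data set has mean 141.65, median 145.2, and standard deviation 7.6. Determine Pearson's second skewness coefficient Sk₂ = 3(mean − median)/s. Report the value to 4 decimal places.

Sk₂ = 3(141.65 − 145.2) / 7.6 = 3 × -3.5500 / 7.6
    = -10.6500 / 7.6 ≈ -1.4013

-1.4013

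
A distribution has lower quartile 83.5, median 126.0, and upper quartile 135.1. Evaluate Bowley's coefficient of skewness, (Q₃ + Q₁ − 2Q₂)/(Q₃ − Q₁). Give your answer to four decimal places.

-0.6473

numerator: Q₃ + Q₁ − 2Q₂ = 135.1 + 83.5 − 2×126.0 = -33.4000
denominator: Q₃ − Q₁ = 135.1 − 83.5 = 51.6000
Bowley skewness = -33.4000 / 51.6000 ≈ -0.6473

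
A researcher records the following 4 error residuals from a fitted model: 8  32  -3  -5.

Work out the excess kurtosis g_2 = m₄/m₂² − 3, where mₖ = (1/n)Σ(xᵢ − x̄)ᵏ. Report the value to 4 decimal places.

x̄ = 8.0000
Σ(xᵢ − x̄)² = 866.0000 ⇒ m₂ = 216.50000
Σ(xᵢ − x̄)⁴ = 374978.0000 ⇒ m₄ = 93744.50000
m₂² = 46872.25000
g_2 = m₄/m₂² − 3 = 2.00000 − 3 ≈ -1.0000

-1.0000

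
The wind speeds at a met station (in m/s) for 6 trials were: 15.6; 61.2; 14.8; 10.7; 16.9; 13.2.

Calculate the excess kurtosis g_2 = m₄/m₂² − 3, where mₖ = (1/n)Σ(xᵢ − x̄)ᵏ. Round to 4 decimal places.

x̄ = 22.0667
Σ(xᵢ − x̄)² = 1860.5533 ⇒ m₂ = 310.09222
Σ(xᵢ − x̄)⁴ = 2373363.7214 ⇒ m₄ = 395560.62024
m₂² = 96157.18628
g_2 = m₄/m₂² − 3 = 4.11369 − 3 ≈ 1.1137

1.1137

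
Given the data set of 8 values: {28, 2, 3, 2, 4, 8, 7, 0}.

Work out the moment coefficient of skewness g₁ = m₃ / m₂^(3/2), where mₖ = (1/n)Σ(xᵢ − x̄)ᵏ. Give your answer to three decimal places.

1.893

x̄ = (28 + 2 + 3 + 2 + 4 + 8 + 7 + 0) / 8 = 6.7500
deviations (xᵢ − x̄): 21.2500, -4.7500, -3.7500, -4.7500, -2.7500, 1.2500, 0.2500, -6.7500
Σ(xᵢ − x̄)² = 565.5000 ⇒ m₂ = 565.5000/8 = 70.68750
Σ(xᵢ − x̄)³ = 9002.2500 ⇒ m₃ = 9002.2500/8 = 1125.28125
m₂^(3/2) = 70.68750^(1.5) = 594.31123
g₁ = m₃ / m₂^(3/2) = 1125.28125 / 594.31123 ≈ 1.893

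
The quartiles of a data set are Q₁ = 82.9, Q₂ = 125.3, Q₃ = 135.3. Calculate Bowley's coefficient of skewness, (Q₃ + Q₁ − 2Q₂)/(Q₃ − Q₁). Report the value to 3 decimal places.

numerator: Q₃ + Q₁ − 2Q₂ = 135.3 + 82.9 − 2×125.3 = -32.4000
denominator: Q₃ − Q₁ = 135.3 − 82.9 = 52.4000
Bowley skewness = -32.4000 / 52.4000 ≈ -0.618

-0.618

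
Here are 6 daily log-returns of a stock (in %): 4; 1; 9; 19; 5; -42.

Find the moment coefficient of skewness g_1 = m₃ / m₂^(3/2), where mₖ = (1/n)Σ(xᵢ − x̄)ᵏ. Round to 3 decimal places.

x̄ = (4 + 1 + 9 + 19 + 5 - 42) / 6 = -0.6667
deviations (xᵢ − x̄): 4.6667, 1.6667, 9.6667, 19.6667, 5.6667, -41.3333
Σ(xᵢ − x̄)² = 2245.3333 ⇒ m₂ = 2245.3333/6 = 374.22222
Σ(xᵢ − x̄)³ = -61817.5556 ⇒ m₃ = -61817.5556/6 = -10302.92593
m₂^(3/2) = 374.22222^(1.5) = 7239.26309
g_1 = m₃ / m₂^(3/2) = -10302.92593 / 7239.26309 ≈ -1.423

-1.423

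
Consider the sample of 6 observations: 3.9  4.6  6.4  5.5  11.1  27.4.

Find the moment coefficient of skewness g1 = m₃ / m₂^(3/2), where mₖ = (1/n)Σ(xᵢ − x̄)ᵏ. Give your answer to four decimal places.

x̄ = (3.9 + 4.6 + 6.4 + 5.5 + 11.1 + 27.4) / 6 = 9.8167
deviations (xᵢ − x̄): -5.9167, -5.2167, -3.4167, -4.3167, 1.2833, 17.5833
Σ(xᵢ − x̄)² = 403.3483 ⇒ m₂ = 403.3483/6 = 67.22472
Σ(xᵢ − x̄)³ = 4969.0076 ⇒ m₃ = 4969.0076/6 = 828.16793
m₂^(3/2) = 67.22472^(1.5) = 551.18009
g1 = m₃ / m₂^(3/2) = 828.16793 / 551.18009 ≈ 1.5025

1.5025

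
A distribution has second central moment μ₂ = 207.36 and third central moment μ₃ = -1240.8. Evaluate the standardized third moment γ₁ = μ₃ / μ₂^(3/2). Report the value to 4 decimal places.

-0.4155

σ = √μ₂ = √207.36 = 14.40000
σ³ = μ₂^(3/2) = 2985.98400
γ₁ = μ₃/σ³ = -1240.8 / 2985.98400 ≈ -0.4155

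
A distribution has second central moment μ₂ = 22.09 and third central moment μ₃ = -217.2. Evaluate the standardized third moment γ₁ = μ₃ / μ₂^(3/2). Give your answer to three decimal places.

-2.092

σ = √μ₂ = √22.09 = 4.70000
σ³ = μ₂^(3/2) = 103.82300
γ₁ = μ₃/σ³ = -217.2 / 103.82300 ≈ -2.092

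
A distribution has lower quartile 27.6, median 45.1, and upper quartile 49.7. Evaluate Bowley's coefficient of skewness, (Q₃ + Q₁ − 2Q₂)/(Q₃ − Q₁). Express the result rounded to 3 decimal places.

numerator: Q₃ + Q₁ − 2Q₂ = 49.7 + 27.6 − 2×45.1 = -12.9000
denominator: Q₃ − Q₁ = 49.7 − 27.6 = 22.1000
Bowley skewness = -12.9000 / 22.1000 ≈ -0.584

-0.584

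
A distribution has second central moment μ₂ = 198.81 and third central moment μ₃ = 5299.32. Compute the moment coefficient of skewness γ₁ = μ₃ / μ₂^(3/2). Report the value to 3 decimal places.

σ = √μ₂ = √198.81 = 14.10000
σ³ = μ₂^(3/2) = 2803.22100
γ₁ = μ₃/σ³ = 5299.32 / 2803.22100 ≈ 1.890

1.890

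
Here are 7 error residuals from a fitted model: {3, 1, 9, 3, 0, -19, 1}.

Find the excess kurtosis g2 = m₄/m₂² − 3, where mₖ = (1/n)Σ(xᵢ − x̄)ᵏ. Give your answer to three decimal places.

x̄ = -0.2857
Σ(xᵢ − x̄)² = 461.4286 ⇒ m₂ = 65.91837
Σ(xᵢ − x̄)⁴ = 130330.4315 ⇒ m₄ = 18618.63307
m₂² = 4345.23115
g2 = m₄/m₂² − 3 = 4.28484 − 3 ≈ 1.285

1.285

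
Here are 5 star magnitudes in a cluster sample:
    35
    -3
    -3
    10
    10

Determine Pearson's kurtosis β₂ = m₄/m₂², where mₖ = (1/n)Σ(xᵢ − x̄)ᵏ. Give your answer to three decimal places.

x̄ = 9.8000
Σ(xᵢ − x̄)² = 962.8000 ⇒ m₂ = 192.56000
Σ(xᵢ − x̄)⁴ = 456962.8960 ⇒ m₄ = 91392.57920
m₂² = 37079.35360
β₂ = m₄/m₂² = 91392.57920 / 37079.35360 ≈ 2.465

2.465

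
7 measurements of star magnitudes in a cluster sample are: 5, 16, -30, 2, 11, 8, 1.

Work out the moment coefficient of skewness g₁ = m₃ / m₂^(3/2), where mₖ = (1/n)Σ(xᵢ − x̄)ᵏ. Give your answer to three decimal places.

-1.524

x̄ = (5 + 16 - 30 + 2 + 11 + 8 + 1) / 7 = 1.8571
deviations (xᵢ − x̄): 3.1429, 14.1429, -31.8571, 0.1429, 9.1429, 6.1429, -0.8571
Σ(xᵢ − x̄)² = 1346.8571 ⇒ m₂ = 1346.8571/7 = 192.40816
Σ(xᵢ − x̄)³ = -28475.7551 ⇒ m₃ = -28475.7551/7 = -4067.96501
m₂^(3/2) = 192.40816^(1.5) = 2668.91806
g₁ = m₃ / m₂^(3/2) = -4067.96501 / 2668.91806 ≈ -1.524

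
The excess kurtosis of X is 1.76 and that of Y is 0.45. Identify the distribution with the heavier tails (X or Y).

Higher excess kurtosis ⇒ heavier tails relative to the normal distribution.
1.76 vs 0.45: the larger is 1.76, so X has heavier tails.

X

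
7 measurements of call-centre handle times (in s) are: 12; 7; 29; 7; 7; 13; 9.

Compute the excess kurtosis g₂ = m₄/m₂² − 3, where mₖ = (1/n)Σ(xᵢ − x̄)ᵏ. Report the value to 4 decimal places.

1.2777

x̄ = 12.0000
Σ(xᵢ − x̄)² = 374.0000 ⇒ m₂ = 53.42857
Σ(xᵢ − x̄)⁴ = 85478.0000 ⇒ m₄ = 12211.14286
m₂² = 2854.61224
g₂ = m₄/m₂² − 3 = 4.27769 − 3 ≈ 1.2777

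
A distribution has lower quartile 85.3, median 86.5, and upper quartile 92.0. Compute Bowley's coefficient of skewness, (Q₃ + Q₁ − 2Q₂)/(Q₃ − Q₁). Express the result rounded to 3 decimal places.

numerator: Q₃ + Q₁ − 2Q₂ = 92.0 + 85.3 − 2×86.5 = 4.3000
denominator: Q₃ − Q₁ = 92.0 − 85.3 = 6.7000
Bowley skewness = 4.3000 / 6.7000 ≈ 0.642

0.642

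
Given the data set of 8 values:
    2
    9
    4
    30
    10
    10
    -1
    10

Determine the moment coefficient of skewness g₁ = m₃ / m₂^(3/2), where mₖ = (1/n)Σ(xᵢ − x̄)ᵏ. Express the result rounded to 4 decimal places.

x̄ = (2 + 9 + 4 + 30 + 10 + 10 - 1 + 10) / 8 = 9.2500
deviations (xᵢ − x̄): -7.2500, -0.2500, -5.2500, 20.7500, 0.7500, 0.7500, -10.2500, 0.7500
Σ(xᵢ − x̄)² = 617.5000 ⇒ m₂ = 617.5000/8 = 77.18750
Σ(xᵢ − x̄)³ = 7332.7500 ⇒ m₃ = 7332.7500/8 = 916.59375
m₂^(3/2) = 77.18750^(1.5) = 678.14172
g₁ = m₃ / m₂^(3/2) = 916.59375 / 678.14172 ≈ 1.3516

1.3516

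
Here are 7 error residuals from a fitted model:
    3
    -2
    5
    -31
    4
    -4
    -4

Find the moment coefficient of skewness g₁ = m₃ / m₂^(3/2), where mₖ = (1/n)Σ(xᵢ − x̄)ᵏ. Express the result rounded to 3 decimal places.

x̄ = (3 - 2 + 5 - 31 + 4 - 4 - 4) / 7 = -4.1429
deviations (xᵢ − x̄): 7.1429, 2.1429, 9.1429, -26.8571, 8.1429, 0.1429, 0.1429
Σ(xᵢ − x̄)² = 926.8571 ⇒ m₂ = 926.8571/7 = 132.40816
Σ(xᵢ − x̄)³ = -17693.7551 ⇒ m₃ = -17693.7551/7 = -2527.67930
m₂^(3/2) = 132.40816^(1.5) = 1523.60413
g₁ = m₃ / m₂^(3/2) = -2527.67930 / 1523.60413 ≈ -1.659

-1.659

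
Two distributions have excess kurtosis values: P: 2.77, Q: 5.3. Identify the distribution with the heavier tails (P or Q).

Q

Higher excess kurtosis ⇒ heavier tails relative to the normal distribution.
2.77 vs 5.3: the larger is 5.3, so Q has heavier tails.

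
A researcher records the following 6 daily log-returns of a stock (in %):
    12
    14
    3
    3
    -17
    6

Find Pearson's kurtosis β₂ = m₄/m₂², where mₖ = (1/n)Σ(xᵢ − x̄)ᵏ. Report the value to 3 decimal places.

3.134

x̄ = 3.5000
Σ(xᵢ − x̄)² = 609.5000 ⇒ m₂ = 101.58333
Σ(xᵢ − x̄)⁴ = 194024.3750 ⇒ m₄ = 32337.39583
m₂² = 10319.17361
β₂ = m₄/m₂² = 32337.39583 / 10319.17361 ≈ 3.134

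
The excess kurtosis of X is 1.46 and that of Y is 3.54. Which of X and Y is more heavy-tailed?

Higher excess kurtosis ⇒ heavier tails relative to the normal distribution.
1.46 vs 3.54: the larger is 3.54, so Y has heavier tails.

Y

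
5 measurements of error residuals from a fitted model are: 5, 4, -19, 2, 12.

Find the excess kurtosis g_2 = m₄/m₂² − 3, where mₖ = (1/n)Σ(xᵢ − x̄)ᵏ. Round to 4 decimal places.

-0.1596

x̄ = 0.8000
Σ(xᵢ − x̄)² = 546.8000 ⇒ m₂ = 109.36000
Σ(xᵢ − x̄)⁴ = 169848.6560 ⇒ m₄ = 33969.73120
m₂² = 11959.60960
g_2 = m₄/m₂² − 3 = 2.84037 − 3 ≈ -0.1596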